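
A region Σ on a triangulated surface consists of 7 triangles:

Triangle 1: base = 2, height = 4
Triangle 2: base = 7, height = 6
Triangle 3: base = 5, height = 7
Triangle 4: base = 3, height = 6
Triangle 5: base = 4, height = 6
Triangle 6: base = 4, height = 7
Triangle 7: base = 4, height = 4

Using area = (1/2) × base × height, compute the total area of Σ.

(1/2)×2×4 + (1/2)×7×6 + (1/2)×5×7 + (1/2)×3×6 + (1/2)×4×6 + (1/2)×4×7 + (1/2)×4×4 = 85.5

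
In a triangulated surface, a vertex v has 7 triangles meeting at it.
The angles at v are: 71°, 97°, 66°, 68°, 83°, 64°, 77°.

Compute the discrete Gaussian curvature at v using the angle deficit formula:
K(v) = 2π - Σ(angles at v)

Sum of angles = 526°. K = 360° - 526° = -166° = -83π/90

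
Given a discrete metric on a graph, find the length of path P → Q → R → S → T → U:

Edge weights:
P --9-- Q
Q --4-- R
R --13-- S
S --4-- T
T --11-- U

Arc length = 9 + 4 + 13 + 4 + 11 = 41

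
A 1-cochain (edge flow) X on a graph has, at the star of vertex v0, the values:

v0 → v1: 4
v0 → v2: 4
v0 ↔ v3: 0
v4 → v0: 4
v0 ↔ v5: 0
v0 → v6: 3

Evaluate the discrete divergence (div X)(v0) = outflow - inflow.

Divergence = sum of outgoing flows = 4 + 4 + 0 + (-4) + 0 + 3 = 7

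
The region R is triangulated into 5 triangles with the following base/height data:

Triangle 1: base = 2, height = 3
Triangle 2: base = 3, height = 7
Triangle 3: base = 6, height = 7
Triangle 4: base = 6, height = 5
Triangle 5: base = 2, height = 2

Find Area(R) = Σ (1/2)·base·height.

(1/2)×2×3 + (1/2)×3×7 + (1/2)×6×7 + (1/2)×6×5 + (1/2)×2×2 = 51.5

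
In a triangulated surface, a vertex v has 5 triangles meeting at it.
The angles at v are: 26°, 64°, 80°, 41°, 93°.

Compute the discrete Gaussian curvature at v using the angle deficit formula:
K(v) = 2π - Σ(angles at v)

Sum of angles = 304°. K = 360° - 304° = 56° = 14π/45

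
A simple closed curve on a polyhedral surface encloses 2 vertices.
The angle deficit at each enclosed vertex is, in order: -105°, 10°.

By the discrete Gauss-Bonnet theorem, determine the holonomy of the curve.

Holonomy = total enclosed curvature = (-105°) + 10° = -95°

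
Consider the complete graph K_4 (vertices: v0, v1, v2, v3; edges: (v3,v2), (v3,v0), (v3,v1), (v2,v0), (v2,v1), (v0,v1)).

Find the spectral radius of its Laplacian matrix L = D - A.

For the complete graph K_n, L = nI − J (J = all-ones matrix). J has eigenvalues n (once, eigenvector 𝟙) and 0 (multiplicity n−1), so L has eigenvalues 0 (once) and n (multiplicity n−1). Here n = 4: eigenvalue 0 once and 4 with multiplicity 3.
Laplacian eigenvalues: [0.0, 4.0, 4.0, 4.0]. Largest eigenvalue (spectral radius) = 4.0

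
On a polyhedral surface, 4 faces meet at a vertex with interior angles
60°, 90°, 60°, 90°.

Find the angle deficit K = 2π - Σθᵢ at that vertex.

Sum of angles = 300°. K = 360° - 300° = 60°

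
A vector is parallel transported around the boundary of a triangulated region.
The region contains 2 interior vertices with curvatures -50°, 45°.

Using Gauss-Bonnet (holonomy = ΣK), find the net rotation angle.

Holonomy = total enclosed curvature = (-50°) + 45° = -5°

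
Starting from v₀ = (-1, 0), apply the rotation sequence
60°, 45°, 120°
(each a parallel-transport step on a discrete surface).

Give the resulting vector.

Total rotation: 60° + 45° + 120° = 225° ≡ -135° (mod 360°). Final vector: (0.7071, 0.7071)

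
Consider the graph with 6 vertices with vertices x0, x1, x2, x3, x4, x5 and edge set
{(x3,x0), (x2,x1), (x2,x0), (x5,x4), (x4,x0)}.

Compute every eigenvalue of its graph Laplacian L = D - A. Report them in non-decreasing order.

Degrees: deg(x0) = 3, deg(x1) = 1, deg(x2) = 2, deg(x3) = 1, deg(x4) = 2, deg(x5) = 1.
L = D − A with rows/columns ordered (x0, x1, x2, x3, x4, x5):
  [ 3,  0, -1, -1, -1,  0]
  [ 0,  1, -1,  0,  0,  0]
  [-1, -1,  2,  0,  0,  0]
  [-1,  0,  0,  1,  0,  0]
  [-1,  0,  0,  0,  2, -1]
  [ 0,  0,  0,  0, -1,  1]
Characteristic polynomial: det(λI − L) = λ(λ² − 3λ + 1)(λ² − 5λ + 3)(λ − 2).
Roots: λ = 0; (λ² − 3λ + 1) = 0 ⇒ λ = (3 ± √5)/2 ≈ 0.382, 2.618; (λ² − 5λ + 3) = 0 ⇒ λ = (5 ± √13)/2 ≈ 0.6972, 4.3028; (λ − 2) = 0 ⇒ λ = 2.
(Check: the roots sum (with multiplicity) to 10, matching trace L = Σdeg = 2·5 = 10.)
Laplacian eigenvalues (increasing order): [0.0, 0.382, 0.6972, 2.0, 2.618, 4.3028]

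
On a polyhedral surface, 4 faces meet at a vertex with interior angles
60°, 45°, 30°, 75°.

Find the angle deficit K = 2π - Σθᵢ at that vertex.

Sum of angles = 210°. K = 360° - 210° = 150° = 5π/6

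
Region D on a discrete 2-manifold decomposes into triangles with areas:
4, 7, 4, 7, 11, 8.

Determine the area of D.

4 + 7 + 4 + 7 + 11 + 8 = 41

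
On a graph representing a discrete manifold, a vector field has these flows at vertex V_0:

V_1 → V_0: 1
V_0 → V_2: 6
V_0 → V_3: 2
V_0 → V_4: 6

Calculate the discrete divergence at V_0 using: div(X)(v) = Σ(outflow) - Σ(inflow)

Divergence = sum of outgoing flows = (-1) + 6 + 2 + 6 = 13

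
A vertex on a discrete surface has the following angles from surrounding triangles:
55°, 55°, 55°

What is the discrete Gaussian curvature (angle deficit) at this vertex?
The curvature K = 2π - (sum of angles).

Sum of angles = 165°. K = 360° - 165° = 195° = 13π/12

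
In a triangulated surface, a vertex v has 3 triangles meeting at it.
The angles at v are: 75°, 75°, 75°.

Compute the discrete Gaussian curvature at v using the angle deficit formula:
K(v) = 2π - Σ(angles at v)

Sum of angles = 225°. K = 360° - 225° = 135° = 3π/4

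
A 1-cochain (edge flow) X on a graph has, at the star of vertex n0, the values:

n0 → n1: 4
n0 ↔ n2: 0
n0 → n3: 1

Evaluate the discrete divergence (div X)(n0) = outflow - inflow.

Divergence = sum of outgoing flows = 4 + 0 + 1 = 5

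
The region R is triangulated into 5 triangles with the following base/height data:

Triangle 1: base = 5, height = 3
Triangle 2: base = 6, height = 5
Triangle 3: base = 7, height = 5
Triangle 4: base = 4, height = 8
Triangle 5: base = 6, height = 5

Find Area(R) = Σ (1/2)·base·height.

(1/2)×5×3 + (1/2)×6×5 + (1/2)×7×5 + (1/2)×4×8 + (1/2)×6×5 = 71.0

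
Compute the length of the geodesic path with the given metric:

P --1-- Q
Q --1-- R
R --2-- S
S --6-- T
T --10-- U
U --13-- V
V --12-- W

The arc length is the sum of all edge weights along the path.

Arc length = 1 + 1 + 2 + 6 + 10 + 13 + 12 = 45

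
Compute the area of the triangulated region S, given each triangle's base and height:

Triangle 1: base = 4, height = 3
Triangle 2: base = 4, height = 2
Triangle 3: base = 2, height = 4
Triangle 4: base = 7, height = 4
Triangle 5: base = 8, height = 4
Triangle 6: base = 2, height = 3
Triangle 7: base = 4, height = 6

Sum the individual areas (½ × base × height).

(1/2)×4×3 + (1/2)×4×2 + (1/2)×2×4 + (1/2)×7×4 + (1/2)×8×4 + (1/2)×2×3 + (1/2)×4×6 = 59.0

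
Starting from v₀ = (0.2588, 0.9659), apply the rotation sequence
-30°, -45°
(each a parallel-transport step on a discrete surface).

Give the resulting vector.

Total rotation: (-30°) + (-45°) = -75°. Final vector: (1, 0)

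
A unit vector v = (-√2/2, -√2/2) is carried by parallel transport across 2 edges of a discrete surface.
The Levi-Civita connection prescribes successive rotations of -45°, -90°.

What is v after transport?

Total rotation: (-45°) + (-90°) = -135°. Final vector: (0, 1)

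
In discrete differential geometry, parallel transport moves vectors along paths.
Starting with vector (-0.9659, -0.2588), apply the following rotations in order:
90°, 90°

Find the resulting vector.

Total rotation: 90° + 90° = 180°. Final vector: (0.9659, 0.2588)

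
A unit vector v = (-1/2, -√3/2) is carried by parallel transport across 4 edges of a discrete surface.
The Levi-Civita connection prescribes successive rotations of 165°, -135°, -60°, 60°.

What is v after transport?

Total rotation: 165° + (-135°) + (-60°) + 60° = 30°. Final vector: (0, -1)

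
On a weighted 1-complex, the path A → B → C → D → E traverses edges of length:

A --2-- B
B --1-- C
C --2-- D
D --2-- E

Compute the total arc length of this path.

Arc length = 2 + 1 + 2 + 2 = 7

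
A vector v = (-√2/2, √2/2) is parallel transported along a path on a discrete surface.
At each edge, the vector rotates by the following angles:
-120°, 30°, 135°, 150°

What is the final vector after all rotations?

Total rotation: (-120°) + 30° + 135° + 150° = 195° ≡ -165° (mod 360°). Final vector: (0.8660, -0.5000)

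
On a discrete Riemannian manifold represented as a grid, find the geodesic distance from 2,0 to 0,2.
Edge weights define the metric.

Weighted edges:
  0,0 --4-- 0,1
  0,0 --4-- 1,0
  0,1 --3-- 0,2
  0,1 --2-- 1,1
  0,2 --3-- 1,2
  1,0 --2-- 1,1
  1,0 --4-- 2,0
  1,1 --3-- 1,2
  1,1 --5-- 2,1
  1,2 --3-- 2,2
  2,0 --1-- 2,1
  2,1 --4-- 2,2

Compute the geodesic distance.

Shortest path: 2,0 → 2,1 → 1,1 → 0,1 → 0,2, total weight = 11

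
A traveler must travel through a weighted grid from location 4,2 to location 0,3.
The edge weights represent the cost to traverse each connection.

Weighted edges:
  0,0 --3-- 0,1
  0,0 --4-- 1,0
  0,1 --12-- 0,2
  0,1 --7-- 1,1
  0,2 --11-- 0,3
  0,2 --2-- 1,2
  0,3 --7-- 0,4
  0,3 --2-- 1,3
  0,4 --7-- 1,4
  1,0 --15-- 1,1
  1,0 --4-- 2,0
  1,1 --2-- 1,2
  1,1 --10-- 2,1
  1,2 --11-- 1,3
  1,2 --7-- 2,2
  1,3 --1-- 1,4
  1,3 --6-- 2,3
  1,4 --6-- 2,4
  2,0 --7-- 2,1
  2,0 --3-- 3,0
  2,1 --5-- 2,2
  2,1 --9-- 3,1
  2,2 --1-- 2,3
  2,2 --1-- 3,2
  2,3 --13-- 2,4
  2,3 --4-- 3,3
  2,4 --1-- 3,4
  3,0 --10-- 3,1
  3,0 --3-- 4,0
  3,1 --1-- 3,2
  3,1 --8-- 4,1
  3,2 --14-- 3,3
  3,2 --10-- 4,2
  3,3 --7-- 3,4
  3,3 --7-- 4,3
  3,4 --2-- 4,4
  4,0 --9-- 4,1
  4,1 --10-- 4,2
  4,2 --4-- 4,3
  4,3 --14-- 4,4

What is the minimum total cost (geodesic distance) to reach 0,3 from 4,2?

Shortest path: 4,2 → 3,2 → 2,2 → 2,3 → 1,3 → 0,3, total weight = 20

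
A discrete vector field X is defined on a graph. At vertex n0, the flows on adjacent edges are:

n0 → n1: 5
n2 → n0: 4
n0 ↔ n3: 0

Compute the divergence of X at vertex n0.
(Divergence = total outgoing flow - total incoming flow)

Divergence = sum of outgoing flows = 5 + (-4) + 0 = 1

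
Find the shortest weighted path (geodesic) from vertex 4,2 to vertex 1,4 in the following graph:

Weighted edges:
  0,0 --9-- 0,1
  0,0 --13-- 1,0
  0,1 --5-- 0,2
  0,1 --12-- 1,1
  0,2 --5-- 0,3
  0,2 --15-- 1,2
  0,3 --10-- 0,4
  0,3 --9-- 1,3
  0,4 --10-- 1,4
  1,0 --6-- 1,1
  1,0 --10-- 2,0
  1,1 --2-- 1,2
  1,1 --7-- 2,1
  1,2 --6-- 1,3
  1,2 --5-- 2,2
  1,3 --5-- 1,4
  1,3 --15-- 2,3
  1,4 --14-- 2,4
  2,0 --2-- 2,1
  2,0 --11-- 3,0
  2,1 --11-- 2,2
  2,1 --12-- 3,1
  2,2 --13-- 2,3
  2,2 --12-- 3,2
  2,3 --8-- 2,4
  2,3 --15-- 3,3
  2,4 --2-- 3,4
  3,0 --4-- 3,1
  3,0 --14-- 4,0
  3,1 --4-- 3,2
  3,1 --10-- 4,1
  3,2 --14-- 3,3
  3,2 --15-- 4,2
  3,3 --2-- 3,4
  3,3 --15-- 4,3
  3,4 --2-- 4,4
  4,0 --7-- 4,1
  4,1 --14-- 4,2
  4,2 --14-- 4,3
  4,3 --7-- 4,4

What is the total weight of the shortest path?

Shortest path: 4,2 → 4,3 → 4,4 → 3,4 → 2,4 → 1,4, total weight = 39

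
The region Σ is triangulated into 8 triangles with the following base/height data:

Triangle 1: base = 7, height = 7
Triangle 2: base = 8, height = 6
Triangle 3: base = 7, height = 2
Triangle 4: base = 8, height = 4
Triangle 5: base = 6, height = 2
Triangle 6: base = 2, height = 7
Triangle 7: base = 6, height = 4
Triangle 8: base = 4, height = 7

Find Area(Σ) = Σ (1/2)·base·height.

(1/2)×7×7 + (1/2)×8×6 + (1/2)×7×2 + (1/2)×8×4 + (1/2)×6×2 + (1/2)×2×7 + (1/2)×6×4 + (1/2)×4×7 = 110.5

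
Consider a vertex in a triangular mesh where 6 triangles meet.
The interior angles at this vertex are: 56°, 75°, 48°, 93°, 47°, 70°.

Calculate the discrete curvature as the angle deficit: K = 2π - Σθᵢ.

Sum of angles = 389°. K = 360° - 389° = -29° = -29π/180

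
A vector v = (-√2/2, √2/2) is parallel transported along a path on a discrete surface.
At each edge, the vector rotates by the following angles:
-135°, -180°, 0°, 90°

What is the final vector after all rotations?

Total rotation: (-135°) + (-180°) + 0° + 90° = -225° ≡ 135° (mod 360°). Final vector: (0, -1)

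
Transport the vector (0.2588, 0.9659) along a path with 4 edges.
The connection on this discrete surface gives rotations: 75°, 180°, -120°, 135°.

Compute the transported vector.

Total rotation: 75° + 180° + (-120°) + 135° = 270° ≡ -90° (mod 360°). Final vector: (0.9659, -0.2588)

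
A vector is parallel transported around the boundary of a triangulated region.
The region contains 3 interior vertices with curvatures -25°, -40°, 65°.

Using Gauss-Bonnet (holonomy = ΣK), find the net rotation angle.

Holonomy = total enclosed curvature = (-25°) + (-40°) + 65° = 0°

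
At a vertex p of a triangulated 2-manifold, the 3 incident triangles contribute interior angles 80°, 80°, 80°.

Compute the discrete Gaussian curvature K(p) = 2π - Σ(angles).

Sum of angles = 240°. K = 360° - 240° = 120°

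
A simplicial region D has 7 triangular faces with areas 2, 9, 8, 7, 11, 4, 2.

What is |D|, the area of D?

2 + 9 + 8 + 7 + 11 + 4 + 2 = 43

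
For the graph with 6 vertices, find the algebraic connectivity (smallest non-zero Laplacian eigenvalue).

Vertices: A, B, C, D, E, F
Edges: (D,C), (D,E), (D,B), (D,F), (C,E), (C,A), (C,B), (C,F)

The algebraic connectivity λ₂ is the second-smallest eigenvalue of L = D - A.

Degrees: deg(A) = 1, deg(B) = 2, deg(C) = 5, deg(D) = 4, deg(E) = 2, deg(F) = 2.
L = D − A with rows/columns ordered (A, B, C, D, E, F):
  [ 1,  0, -1,  0,  0,  0]
  [ 0,  2, -1, -1,  0,  0]
  [-1, -1,  5, -1, -1, -1]
  [ 0, -1, -1,  4, -1, -1]
  [ 0,  0, -1, -1,  2,  0]
  [ 0,  0, -1, -1,  0,  2]
Characteristic polynomial: det(λI − L) = λ(λ − 1)(λ − 2)²(λ − 5)(λ − 6).
Roots: λ = 0; (λ − 1) = 0 ⇒ λ = 1; (λ − 2) = 0 ⇒ λ = 2 (multiplicity 2); (λ − 5) = 0 ⇒ λ = 5; (λ − 6) = 0 ⇒ λ = 6.
(Check: the roots sum (with multiplicity) to 16, matching trace L = Σdeg = 2·8 = 16.)
Laplacian eigenvalues: [0.0, 1.0, 2.0, 2.0, 5.0, 6.0]. Algebraic connectivity (smallest non-zero eigenvalue) = 1.0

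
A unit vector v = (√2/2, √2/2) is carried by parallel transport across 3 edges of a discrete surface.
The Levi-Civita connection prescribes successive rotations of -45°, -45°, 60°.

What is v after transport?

Total rotation: (-45°) + (-45°) + 60° = -30°. Final vector: (0.9659, 0.2588)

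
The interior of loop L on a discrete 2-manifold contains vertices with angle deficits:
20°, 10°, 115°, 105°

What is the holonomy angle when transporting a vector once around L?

Holonomy = total enclosed curvature = 20° + 10° + 115° + 105° = 250°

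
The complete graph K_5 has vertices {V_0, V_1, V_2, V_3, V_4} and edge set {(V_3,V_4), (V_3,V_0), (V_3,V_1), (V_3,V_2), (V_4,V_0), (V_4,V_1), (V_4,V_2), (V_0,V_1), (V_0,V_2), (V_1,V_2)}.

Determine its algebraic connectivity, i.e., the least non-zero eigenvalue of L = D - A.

For the complete graph K_n, L = nI − J (J = all-ones matrix). J has eigenvalues n (once, eigenvector 𝟙) and 0 (multiplicity n−1), so L has eigenvalues 0 (once) and n (multiplicity n−1). Here n = 5: eigenvalue 0 once and 5 with multiplicity 4.
Laplacian eigenvalues: [0.0, 5.0, 5.0, 5.0, 5.0]. Algebraic connectivity (smallest non-zero eigenvalue) = 5.0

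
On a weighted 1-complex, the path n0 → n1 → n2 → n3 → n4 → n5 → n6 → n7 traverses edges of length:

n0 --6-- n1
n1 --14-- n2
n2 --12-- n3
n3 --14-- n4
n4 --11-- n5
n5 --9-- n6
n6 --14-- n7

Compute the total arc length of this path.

Arc length = 6 + 14 + 12 + 14 + 11 + 9 + 14 = 80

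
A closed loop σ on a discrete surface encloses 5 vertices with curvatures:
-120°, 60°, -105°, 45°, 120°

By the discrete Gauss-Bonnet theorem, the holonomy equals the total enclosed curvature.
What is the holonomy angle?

Holonomy = total enclosed curvature = (-120°) + 60° + (-105°) + 45° + 120° = 0°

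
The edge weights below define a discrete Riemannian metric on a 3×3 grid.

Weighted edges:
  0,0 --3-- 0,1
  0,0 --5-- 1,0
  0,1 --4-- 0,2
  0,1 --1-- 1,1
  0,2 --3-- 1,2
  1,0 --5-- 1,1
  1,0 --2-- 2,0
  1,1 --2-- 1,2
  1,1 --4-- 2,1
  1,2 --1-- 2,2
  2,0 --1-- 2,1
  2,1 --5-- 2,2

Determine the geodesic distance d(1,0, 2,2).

Shortest path: 1,0 → 2,0 → 2,1 → 2,2, total weight = 8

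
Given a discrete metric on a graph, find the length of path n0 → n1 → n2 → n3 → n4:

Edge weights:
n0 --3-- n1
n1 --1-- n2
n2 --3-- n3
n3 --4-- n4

Arc length = 3 + 1 + 3 + 4 = 11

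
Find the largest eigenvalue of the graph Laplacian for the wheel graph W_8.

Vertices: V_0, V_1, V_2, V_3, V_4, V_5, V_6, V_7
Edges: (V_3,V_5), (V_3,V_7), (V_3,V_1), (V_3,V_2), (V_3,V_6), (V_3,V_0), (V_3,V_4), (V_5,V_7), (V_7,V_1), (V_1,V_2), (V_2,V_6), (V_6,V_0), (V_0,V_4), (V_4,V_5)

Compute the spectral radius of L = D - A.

The wheel W_8 is the join K_1 ∨ C_7 (a hub joined to every vertex of a cycle of length 7). For a join G ∨ H (G on p vertices, H on q vertices) the Laplacian spectrum is 0, p+q, the eigenvalues of L(G) other than one 0 each shifted by +q, and the eigenvalues of L(H) other than one 0 each shifted by +p. With G = K_1 (p = 1, nothing left after dropping its 0) and H = C_7 (q = 7, eigenvalues 2 − 2cos(2πk/7), k = 0, …, 6; drop k = 0), the spectrum of W_8 is 0, 8, and 1 + (2 − 2cos(2πk/7)) = 3 − 2cos(2πk/7) for k = 1, …, 6:
k=1: 3 − 2cos(2π/7) = 1.753; k=2: 3 − 2cos(4π/7) = 3.445; k=3: 3 − 2cos(6π/7) = 4.8019; k=4: 3 − 2cos(8π/7) = 4.8019; k=5: 3 − 2cos(10π/7) = 3.445; k=6: 3 − 2cos(12π/7) = 1.753.
Laplacian eigenvalues: [0.0, 1.753, 1.753, 3.445, 3.445, 4.8019, 4.8019, 8.0]. Largest eigenvalue (spectral radius) = 8.0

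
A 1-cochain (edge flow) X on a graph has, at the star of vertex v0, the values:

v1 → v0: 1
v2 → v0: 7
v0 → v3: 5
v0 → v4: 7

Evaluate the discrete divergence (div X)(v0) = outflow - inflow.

Divergence = sum of outgoing flows = (-1) + (-7) + 5 + 7 = 4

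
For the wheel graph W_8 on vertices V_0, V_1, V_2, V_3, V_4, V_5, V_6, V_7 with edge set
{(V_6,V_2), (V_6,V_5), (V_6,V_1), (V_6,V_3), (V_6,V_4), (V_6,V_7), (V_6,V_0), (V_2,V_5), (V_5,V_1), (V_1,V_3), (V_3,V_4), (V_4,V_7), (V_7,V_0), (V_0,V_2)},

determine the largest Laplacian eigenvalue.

The wheel W_8 is the join K_1 ∨ C_7 (a hub joined to every vertex of a cycle of length 7). For a join G ∨ H (G on p vertices, H on q vertices) the Laplacian spectrum is 0, p+q, the eigenvalues of L(G) other than one 0 each shifted by +q, and the eigenvalues of L(H) other than one 0 each shifted by +p. With G = K_1 (p = 1, nothing left after dropping its 0) and H = C_7 (q = 7, eigenvalues 2 − 2cos(2πk/7), k = 0, …, 6; drop k = 0), the spectrum of W_8 is 0, 8, and 1 + (2 − 2cos(2πk/7)) = 3 − 2cos(2πk/7) for k = 1, …, 6:
k=1: 3 − 2cos(2π/7) = 1.753; k=2: 3 − 2cos(4π/7) = 3.445; k=3: 3 − 2cos(6π/7) = 4.8019; k=4: 3 − 2cos(8π/7) = 4.8019; k=5: 3 − 2cos(10π/7) = 3.445; k=6: 3 − 2cos(12π/7) = 1.753.
Laplacian eigenvalues: [0.0, 1.753, 1.753, 3.445, 3.445, 4.8019, 4.8019, 8.0]. Largest eigenvalue (spectral radius) = 8.0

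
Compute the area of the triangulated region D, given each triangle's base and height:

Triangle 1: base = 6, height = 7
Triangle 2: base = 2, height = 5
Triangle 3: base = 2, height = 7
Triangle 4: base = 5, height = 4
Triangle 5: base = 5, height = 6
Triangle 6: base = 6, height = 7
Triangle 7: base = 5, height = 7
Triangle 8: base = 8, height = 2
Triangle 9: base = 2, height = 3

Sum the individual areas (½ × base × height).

(1/2)×6×7 + (1/2)×2×5 + (1/2)×2×7 + (1/2)×5×4 + (1/2)×5×6 + (1/2)×6×7 + (1/2)×5×7 + (1/2)×8×2 + (1/2)×2×3 = 107.5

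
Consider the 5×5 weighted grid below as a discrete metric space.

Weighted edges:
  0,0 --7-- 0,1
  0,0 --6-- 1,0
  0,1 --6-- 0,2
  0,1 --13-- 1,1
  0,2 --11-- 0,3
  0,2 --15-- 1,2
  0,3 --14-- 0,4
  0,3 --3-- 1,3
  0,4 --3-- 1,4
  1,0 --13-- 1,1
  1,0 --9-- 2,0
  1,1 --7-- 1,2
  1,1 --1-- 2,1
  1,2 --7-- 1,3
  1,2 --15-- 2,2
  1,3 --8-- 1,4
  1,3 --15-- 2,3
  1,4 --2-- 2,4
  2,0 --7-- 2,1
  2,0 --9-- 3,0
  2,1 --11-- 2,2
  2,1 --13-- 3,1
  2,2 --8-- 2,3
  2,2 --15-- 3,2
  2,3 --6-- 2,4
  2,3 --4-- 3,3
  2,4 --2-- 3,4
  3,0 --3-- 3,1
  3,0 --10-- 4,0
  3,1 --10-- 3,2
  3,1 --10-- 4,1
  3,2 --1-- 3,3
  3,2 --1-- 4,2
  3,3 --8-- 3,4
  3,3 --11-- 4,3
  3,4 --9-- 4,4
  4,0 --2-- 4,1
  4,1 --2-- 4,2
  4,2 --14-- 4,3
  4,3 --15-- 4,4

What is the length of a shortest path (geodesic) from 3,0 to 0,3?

Shortest path: 3,0 → 3,1 → 2,1 → 1,1 → 1,2 → 1,3 → 0,3, total weight = 34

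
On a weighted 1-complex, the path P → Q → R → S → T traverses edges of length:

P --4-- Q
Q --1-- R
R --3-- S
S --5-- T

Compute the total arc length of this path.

Arc length = 4 + 1 + 3 + 5 = 13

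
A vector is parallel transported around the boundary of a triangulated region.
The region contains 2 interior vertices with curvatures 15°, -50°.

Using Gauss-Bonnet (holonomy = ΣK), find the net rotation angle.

Holonomy = total enclosed curvature = 15° + (-50°) = -35°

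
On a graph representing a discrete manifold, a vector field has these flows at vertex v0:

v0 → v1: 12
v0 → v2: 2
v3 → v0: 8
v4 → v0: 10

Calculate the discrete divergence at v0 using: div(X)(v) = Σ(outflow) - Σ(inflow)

Divergence = sum of outgoing flows = 12 + 2 + (-8) + (-10) = -4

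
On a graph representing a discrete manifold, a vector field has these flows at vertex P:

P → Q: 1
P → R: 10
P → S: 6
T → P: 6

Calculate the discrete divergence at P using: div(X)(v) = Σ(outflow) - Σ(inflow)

Divergence = sum of outgoing flows = 1 + 10 + 6 + (-6) = 11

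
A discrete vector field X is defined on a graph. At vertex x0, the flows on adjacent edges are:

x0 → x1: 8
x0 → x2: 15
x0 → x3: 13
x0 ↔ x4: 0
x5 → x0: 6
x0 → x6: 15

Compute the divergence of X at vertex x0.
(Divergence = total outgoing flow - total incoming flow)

Divergence = sum of outgoing flows = 8 + 15 + 13 + 0 + (-6) + 15 = 45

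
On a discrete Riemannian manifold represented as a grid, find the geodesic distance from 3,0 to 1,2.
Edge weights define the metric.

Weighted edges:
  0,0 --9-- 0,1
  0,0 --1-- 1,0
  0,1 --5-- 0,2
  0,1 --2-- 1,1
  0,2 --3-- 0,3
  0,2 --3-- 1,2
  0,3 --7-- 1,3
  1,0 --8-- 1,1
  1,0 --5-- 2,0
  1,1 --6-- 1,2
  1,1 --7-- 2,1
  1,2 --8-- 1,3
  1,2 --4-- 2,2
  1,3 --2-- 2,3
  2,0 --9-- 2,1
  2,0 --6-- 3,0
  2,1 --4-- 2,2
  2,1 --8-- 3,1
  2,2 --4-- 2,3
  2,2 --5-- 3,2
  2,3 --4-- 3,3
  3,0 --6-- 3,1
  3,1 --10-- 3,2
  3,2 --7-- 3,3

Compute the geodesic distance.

Shortest path: 3,0 → 3,1 → 2,1 → 2,2 → 1,2, total weight = 22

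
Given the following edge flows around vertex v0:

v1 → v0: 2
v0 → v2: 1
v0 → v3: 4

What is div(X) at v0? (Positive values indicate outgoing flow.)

Divergence = sum of outgoing flows = (-2) + 1 + 4 = 3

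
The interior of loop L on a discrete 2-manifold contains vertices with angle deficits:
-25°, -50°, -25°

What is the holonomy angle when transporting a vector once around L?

Holonomy = total enclosed curvature = (-25°) + (-50°) + (-25°) = -100°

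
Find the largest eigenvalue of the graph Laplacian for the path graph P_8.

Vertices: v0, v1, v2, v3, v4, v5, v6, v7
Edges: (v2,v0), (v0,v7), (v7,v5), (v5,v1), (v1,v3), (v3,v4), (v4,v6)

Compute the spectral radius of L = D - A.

The path graph P_n has Laplacian eigenvalues λ_k = 2 − 2cos(kπ/n), k = 0, 1, …, n−1. Here n = 8:
k=0: 2 − 2cos(0) = 0.0; k=1: 2 − 2cos(π/8) = 0.1522; k=2: 2 − 2cos(π/4) = 0.5858; k=3: 2 − 2cos(3π/8) = 1.2346; k=4: 2 − 2cos(π/2) = 2.0; k=5: 2 − 2cos(5π/8) = 2.7654; k=6: 2 − 2cos(3π/4) = 3.4142; k=7: 2 − 2cos(7π/8) = 3.8478.
Laplacian eigenvalues: [0.0, 0.1522, 0.5858, 1.2346, 2.0, 2.7654, 3.4142, 3.8478]. Largest eigenvalue (spectral radius) = 3.8478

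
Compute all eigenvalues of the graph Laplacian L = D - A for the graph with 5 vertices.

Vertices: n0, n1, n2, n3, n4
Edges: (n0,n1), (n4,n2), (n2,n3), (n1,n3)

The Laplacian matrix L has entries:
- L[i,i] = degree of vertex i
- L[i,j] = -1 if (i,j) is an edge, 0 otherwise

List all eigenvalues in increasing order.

Degrees: deg(n0) = 1, deg(n1) = 2, deg(n2) = 2, deg(n3) = 2, deg(n4) = 1.
L = D − A with rows/columns ordered (n0, n1, n2, n3, n4):
  [ 1, -1,  0,  0,  0]
  [-1,  2,  0, -1,  0]
  [ 0,  0,  2, -1, -1]
  [ 0, -1, -1,  2,  0]
  [ 0,  0, -1,  0,  1]
Characteristic polynomial: det(λI − L) = λ(λ² − 3λ + 1)(λ² − 5λ + 5).
Roots: λ = 0; (λ² − 3λ + 1) = 0 ⇒ λ = (3 ± √5)/2 ≈ 0.382, 2.618; (λ² − 5λ + 5) = 0 ⇒ λ = (5 ± √5)/2 ≈ 1.382, 3.618.
(Check: the roots sum (with multiplicity) to 8, matching trace L = Σdeg = 2·4 = 8.)
Laplacian eigenvalues (increasing order): [0.0, 0.382, 1.382, 2.618, 3.618]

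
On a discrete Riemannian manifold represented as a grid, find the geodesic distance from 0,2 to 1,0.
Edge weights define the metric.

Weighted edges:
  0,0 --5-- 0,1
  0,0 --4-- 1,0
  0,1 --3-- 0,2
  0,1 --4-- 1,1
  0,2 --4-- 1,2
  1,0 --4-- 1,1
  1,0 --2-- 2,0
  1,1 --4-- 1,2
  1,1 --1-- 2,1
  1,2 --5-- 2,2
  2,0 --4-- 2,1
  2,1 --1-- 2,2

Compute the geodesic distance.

Shortest path: 0,2 → 0,1 → 1,1 → 1,0, total weight = 11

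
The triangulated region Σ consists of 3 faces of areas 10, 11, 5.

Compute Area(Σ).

10 + 11 + 5 = 26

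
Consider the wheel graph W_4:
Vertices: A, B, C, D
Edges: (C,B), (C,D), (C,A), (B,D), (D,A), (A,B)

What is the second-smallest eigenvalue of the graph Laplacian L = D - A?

The wheel W_4 is the join K_1 ∨ C_3 (a hub joined to every vertex of a cycle of length 3). For a join G ∨ H (G on p vertices, H on q vertices) the Laplacian spectrum is 0, p+q, the eigenvalues of L(G) other than one 0 each shifted by +q, and the eigenvalues of L(H) other than one 0 each shifted by +p. With G = K_1 (p = 1, nothing left after dropping its 0) and H = C_3 (q = 3, eigenvalues 2 − 2cos(2πk/3), k = 0, …, 2; drop k = 0), the spectrum of W_4 is 0, 4, and 1 + (2 − 2cos(2πk/3)) = 3 − 2cos(2πk/3) for k = 1, …, 2:
k=1: 3 − 2cos(2π/3) = 4.0; k=2: 3 − 2cos(4π/3) = 4.0.
Laplacian eigenvalues: [0.0, 4.0, 4.0, 4.0]. Algebraic connectivity (smallest non-zero eigenvalue) = 4.0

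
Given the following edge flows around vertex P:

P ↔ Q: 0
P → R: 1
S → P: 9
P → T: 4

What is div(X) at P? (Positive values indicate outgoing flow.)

Divergence = sum of outgoing flows = 0 + 1 + (-9) + 4 = -4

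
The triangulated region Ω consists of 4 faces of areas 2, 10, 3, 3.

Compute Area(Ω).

2 + 10 + 3 + 3 = 18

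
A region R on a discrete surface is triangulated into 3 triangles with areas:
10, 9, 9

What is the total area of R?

10 + 9 + 9 = 28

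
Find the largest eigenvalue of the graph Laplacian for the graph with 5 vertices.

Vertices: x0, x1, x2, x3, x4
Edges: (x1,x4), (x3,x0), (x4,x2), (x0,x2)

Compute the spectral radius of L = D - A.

Degrees: deg(x0) = 2, deg(x1) = 1, deg(x2) = 2, deg(x3) = 1, deg(x4) = 2.
L = D − A with rows/columns ordered (x0, x1, x2, x3, x4):
  [ 2,  0, -1, -1,  0]
  [ 0,  1,  0,  0, -1]
  [-1,  0,  2,  0, -1]
  [-1,  0,  0,  1,  0]
  [ 0, -1, -1,  0,  2]
Characteristic polynomial: det(λI − L) = λ(λ² − 3λ + 1)(λ² − 5λ + 5).
Roots: λ = 0; (λ² − 3λ + 1) = 0 ⇒ λ = (3 ± √5)/2 ≈ 0.382, 2.618; (λ² − 5λ + 5) = 0 ⇒ λ = (5 ± √5)/2 ≈ 1.382, 3.618.
(Check: the roots sum (with multiplicity) to 8, matching trace L = Σdeg = 2·4 = 8.)
Laplacian eigenvalues: [0.0, 0.382, 1.382, 2.618, 3.618]. Largest eigenvalue (spectral radius) = 3.618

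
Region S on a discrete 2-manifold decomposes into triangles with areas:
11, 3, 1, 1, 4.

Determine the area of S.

11 + 3 + 1 + 1 + 4 = 20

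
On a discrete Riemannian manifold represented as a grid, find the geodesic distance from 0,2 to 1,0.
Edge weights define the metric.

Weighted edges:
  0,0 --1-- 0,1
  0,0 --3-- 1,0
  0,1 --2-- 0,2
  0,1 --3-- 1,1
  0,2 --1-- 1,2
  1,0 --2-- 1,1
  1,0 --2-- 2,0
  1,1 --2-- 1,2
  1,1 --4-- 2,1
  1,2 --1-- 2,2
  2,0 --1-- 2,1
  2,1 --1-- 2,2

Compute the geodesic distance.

Shortest path: 0,2 → 1,2 → 1,1 → 1,0, total weight = 5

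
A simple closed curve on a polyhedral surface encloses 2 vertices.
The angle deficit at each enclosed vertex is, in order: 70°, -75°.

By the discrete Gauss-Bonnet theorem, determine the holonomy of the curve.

Holonomy = total enclosed curvature = 70° + (-75°) = -5°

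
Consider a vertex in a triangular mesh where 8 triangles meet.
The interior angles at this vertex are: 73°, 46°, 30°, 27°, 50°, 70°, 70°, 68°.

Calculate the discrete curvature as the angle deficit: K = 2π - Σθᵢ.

Sum of angles = 434°. K = 360° - 434° = -74° = -37π/90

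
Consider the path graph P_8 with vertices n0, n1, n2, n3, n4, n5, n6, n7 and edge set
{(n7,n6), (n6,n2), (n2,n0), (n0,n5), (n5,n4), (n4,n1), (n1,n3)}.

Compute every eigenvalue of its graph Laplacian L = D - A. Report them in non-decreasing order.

The path graph P_n has Laplacian eigenvalues λ_k = 2 − 2cos(kπ/n), k = 0, 1, …, n−1. Here n = 8:
k=0: 2 − 2cos(0) = 0.0; k=1: 2 − 2cos(π/8) = 0.1522; k=2: 2 − 2cos(π/4) = 0.5858; k=3: 2 − 2cos(3π/8) = 1.2346; k=4: 2 − 2cos(π/2) = 2.0; k=5: 2 − 2cos(5π/8) = 2.7654; k=6: 2 − 2cos(3π/4) = 3.4142; k=7: 2 − 2cos(7π/8) = 3.8478.
Laplacian eigenvalues (increasing order): [0.0, 0.1522, 0.5858, 1.2346, 2.0, 2.7654, 3.4142, 3.8478]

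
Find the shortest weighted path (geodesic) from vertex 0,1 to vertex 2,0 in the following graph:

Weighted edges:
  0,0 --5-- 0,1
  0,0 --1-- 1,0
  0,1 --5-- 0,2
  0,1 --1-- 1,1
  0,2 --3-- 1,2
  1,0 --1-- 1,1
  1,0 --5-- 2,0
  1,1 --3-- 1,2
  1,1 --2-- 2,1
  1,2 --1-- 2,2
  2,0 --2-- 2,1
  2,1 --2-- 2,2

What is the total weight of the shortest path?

Shortest path: 0,1 → 1,1 → 2,1 → 2,0, total weight = 5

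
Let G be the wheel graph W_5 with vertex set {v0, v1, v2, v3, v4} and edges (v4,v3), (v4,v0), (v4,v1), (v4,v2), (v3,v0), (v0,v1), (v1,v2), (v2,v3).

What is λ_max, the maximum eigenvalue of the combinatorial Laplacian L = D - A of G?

The wheel W_5 is the join K_1 ∨ C_4 (a hub joined to every vertex of a cycle of length 4). For a join G ∨ H (G on p vertices, H on q vertices) the Laplacian spectrum is 0, p+q, the eigenvalues of L(G) other than one 0 each shifted by +q, and the eigenvalues of L(H) other than one 0 each shifted by +p. With G = K_1 (p = 1, nothing left after dropping its 0) and H = C_4 (q = 4, eigenvalues 2 − 2cos(2πk/4), k = 0, …, 3; drop k = 0), the spectrum of W_5 is 0, 5, and 1 + (2 − 2cos(2πk/4)) = 3 − 2cos(2πk/4) for k = 1, …, 3:
k=1: 3 − 2cos(π/2) = 3.0; k=2: 3 − 2cos(π) = 5.0; k=3: 3 − 2cos(3π/2) = 3.0.
Laplacian eigenvalues: [0.0, 3.0, 3.0, 5.0, 5.0]. Largest eigenvalue (spectral radius) = 5.0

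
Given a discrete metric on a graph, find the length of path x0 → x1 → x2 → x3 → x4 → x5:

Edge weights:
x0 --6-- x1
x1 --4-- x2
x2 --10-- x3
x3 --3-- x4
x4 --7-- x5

Arc length = 6 + 4 + 10 + 3 + 7 = 30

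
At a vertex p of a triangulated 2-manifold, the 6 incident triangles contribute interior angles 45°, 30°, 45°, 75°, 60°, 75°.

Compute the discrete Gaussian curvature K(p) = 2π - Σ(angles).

Sum of angles = 330°. K = 360° - 330° = 30°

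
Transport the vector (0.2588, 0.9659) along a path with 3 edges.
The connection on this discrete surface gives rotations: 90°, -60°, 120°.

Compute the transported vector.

Total rotation: 90° + (-60°) + 120° = 150°. Final vector: (-0.7071, -0.7071)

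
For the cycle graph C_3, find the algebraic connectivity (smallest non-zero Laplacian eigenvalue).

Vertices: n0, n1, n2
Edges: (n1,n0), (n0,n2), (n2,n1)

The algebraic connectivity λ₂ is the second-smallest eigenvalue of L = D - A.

The cycle graph C_n has Laplacian eigenvalues λ_k = 2 − 2cos(2πk/n), k = 0, 1, …, n−1. Here n = 3:
k=0: 2 − 2cos(0) = 0.0; k=1: 2 − 2cos(2π/3) = 3.0; k=2: 2 − 2cos(4π/3) = 3.0.
Laplacian eigenvalues: [0.0, 3.0, 3.0]. Algebraic connectivity (smallest non-zero eigenvalue) = 3.0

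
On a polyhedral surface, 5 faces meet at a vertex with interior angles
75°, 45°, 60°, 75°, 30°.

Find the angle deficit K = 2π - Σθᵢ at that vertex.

Sum of angles = 285°. K = 360° - 285° = 75° = 5π/12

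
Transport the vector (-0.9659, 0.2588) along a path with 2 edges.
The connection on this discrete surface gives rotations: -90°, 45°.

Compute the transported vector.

Total rotation: (-90°) + 45° = -45°. Final vector: (-0.5000, 0.8660)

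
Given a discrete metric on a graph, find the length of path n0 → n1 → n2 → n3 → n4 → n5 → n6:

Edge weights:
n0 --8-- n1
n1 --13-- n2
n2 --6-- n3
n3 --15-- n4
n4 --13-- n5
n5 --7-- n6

Arc length = 8 + 13 + 6 + 15 + 13 + 7 = 62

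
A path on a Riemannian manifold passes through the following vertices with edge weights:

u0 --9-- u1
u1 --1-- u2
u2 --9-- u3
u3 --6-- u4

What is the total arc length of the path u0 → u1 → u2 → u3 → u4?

Arc length = 9 + 1 + 9 + 6 = 25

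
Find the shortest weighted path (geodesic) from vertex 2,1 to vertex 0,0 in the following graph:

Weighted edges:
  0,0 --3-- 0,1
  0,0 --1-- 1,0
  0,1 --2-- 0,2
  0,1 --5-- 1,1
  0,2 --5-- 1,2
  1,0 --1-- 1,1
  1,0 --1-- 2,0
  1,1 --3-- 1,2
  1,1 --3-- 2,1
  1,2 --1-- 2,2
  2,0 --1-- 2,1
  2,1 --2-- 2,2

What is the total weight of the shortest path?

Shortest path: 2,1 → 2,0 → 1,0 → 0,0, total weight = 3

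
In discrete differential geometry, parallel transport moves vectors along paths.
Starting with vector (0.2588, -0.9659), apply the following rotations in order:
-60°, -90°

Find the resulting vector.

Total rotation: (-60°) + (-90°) = -150°. Final vector: (-0.7071, 0.7071)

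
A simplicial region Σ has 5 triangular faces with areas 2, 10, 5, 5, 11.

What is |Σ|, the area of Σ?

2 + 10 + 5 + 5 + 11 = 33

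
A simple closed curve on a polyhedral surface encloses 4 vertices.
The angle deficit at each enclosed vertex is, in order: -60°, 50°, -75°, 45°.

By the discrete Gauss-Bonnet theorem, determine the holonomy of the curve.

Holonomy = total enclosed curvature = (-60°) + 50° + (-75°) + 45° = -40°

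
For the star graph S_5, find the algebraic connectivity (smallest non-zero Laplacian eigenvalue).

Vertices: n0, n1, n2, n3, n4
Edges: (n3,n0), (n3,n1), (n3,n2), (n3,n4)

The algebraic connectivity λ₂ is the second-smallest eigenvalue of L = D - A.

The star S_5 is the complete bipartite graph K_{1,4} (one hub of degree 4, 4 leaves of degree 1). The Laplacian spectrum of K_{p,q} is 0, p (multiplicity q−1), q (multiplicity p−1), p+q. With p = 1, q = 4: 0 once, 1 with multiplicity 3, and 5 once. (Check: trace L = sum of degrees = 8 = 3·1 + 5.)
Laplacian eigenvalues: [0.0, 1.0, 1.0, 1.0, 5.0]. Algebraic connectivity (smallest non-zero eigenvalue) = 1.0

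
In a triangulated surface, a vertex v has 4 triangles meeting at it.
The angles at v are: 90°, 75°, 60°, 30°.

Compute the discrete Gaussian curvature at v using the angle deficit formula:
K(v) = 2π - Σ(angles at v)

Sum of angles = 255°. K = 360° - 255° = 105°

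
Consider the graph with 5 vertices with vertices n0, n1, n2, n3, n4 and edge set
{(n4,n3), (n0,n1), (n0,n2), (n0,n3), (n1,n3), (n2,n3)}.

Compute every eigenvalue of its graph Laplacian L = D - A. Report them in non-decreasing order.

Degrees: deg(n0) = 3, deg(n1) = 2, deg(n2) = 2, deg(n3) = 4, deg(n4) = 1.
L = D − A with rows/columns ordered (n0, n1, n2, n3, n4):
  [ 3, -1, -1, -1,  0]
  [-1,  2,  0, -1,  0]
  [-1,  0,  2, -1,  0]
  [-1, -1, -1,  4, -1]
  [ 0,  0,  0, -1,  1]
Characteristic polynomial: det(λI − L) = λ(λ − 1)(λ − 2)(λ − 4)(λ − 5).
Roots: λ = 0; (λ − 1) = 0 ⇒ λ = 1; (λ − 2) = 0 ⇒ λ = 2; (λ − 4) = 0 ⇒ λ = 4; (λ − 5) = 0 ⇒ λ = 5.
(Check: the roots sum (with multiplicity) to 12, matching trace L = Σdeg = 2·6 = 12.)
Laplacian eigenvalues (increasing order): [0.0, 1.0, 2.0, 4.0, 5.0]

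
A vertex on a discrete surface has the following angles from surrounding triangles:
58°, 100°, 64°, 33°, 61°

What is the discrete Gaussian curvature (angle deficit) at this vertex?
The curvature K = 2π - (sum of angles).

Sum of angles = 316°. K = 360° - 316° = 44° = 11π/45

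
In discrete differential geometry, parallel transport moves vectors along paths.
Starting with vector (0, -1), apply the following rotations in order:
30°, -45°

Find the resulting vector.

Total rotation: 30° + (-45°) = -15°. Final vector: (-0.2588, -0.9659)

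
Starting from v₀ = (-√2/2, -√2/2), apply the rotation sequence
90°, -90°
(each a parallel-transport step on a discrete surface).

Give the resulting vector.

Total rotation: 90° + (-90°) = 0°. Final vector: (-0.7071, -0.7071)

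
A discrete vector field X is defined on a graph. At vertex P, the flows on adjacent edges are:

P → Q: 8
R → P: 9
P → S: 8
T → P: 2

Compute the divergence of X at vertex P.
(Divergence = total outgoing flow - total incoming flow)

Divergence = sum of outgoing flows = 8 + (-9) + 8 + (-2) = 5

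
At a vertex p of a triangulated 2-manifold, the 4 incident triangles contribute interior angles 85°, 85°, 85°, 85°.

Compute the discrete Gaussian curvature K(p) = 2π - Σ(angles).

Sum of angles = 340°. K = 360° - 340° = 20° = π/9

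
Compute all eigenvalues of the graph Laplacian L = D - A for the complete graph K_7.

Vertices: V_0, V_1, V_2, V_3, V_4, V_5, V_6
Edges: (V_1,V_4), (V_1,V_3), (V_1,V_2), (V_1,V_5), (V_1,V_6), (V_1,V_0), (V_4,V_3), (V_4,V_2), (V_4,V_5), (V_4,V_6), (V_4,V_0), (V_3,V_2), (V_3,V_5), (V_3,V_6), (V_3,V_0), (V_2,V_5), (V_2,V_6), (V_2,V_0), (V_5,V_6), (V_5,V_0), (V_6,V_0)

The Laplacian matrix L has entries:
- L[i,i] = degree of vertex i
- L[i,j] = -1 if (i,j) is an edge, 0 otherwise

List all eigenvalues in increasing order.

For the complete graph K_n, L = nI − J (J = all-ones matrix). J has eigenvalues n (once, eigenvector 𝟙) and 0 (multiplicity n−1), so L has eigenvalues 0 (once) and n (multiplicity n−1). Here n = 7: eigenvalue 0 once and 7 with multiplicity 6.
Laplacian eigenvalues (increasing order): [0.0, 7.0, 7.0, 7.0, 7.0, 7.0, 7.0]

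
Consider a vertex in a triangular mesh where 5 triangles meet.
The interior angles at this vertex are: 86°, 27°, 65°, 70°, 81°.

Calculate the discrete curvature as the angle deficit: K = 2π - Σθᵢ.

Sum of angles = 329°. K = 360° - 329° = 31° = 31π/180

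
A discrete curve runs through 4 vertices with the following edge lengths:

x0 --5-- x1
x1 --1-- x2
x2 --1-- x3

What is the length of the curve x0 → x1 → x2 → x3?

Arc length = 5 + 1 + 1 = 7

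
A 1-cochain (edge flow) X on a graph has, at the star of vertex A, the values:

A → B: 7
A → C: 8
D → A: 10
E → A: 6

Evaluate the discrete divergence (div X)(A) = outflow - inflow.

Divergence = sum of outgoing flows = 7 + 8 + (-10) + (-6) = -1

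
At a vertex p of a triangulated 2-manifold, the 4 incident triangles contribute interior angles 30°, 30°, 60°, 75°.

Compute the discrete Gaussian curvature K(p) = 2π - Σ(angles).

Sum of angles = 195°. K = 360° - 195° = 165°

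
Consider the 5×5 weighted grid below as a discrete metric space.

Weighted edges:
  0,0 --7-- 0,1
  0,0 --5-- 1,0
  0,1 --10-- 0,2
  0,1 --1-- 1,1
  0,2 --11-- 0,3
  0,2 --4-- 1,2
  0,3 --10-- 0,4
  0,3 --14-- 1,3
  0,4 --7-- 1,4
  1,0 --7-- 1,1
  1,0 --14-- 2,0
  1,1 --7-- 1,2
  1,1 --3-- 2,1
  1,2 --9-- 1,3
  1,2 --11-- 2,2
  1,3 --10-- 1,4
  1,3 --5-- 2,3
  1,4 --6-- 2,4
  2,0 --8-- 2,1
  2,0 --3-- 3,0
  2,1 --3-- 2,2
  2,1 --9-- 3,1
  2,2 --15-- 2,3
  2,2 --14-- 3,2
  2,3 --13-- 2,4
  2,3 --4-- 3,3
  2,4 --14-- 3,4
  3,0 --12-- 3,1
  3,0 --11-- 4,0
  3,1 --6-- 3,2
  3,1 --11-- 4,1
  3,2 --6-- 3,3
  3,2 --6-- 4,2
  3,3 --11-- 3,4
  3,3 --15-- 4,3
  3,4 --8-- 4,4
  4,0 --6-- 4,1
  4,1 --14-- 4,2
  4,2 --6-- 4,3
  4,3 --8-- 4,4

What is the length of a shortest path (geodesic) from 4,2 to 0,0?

Shortest path: 4,2 → 3,2 → 3,1 → 2,1 → 1,1 → 0,1 → 0,0, total weight = 32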